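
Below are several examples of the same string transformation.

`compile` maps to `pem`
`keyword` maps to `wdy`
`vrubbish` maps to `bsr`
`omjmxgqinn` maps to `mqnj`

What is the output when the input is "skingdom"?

Each output is the input with this applied: move the first 3 characters to the end (rotate left by 3), then keep one character in every 3, starting at position 1 (positions 1st, 4th, 7th, ...).
So "skingdom" becomes "nok".

nok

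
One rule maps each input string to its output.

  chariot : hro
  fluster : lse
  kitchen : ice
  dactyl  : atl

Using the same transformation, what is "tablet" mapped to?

alt

The pattern: keep every other character starting from the second (positions 2nd, 4th, 6th, ...).
"tablet" → "alt".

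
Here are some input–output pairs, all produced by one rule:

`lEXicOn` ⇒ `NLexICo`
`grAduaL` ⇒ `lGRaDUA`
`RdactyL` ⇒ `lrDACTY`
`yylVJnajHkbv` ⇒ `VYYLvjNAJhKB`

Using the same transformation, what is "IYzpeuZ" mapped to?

Each output is the input with this applied: flip the case of every letter, then move the last character to the front.
For "IYzpeuZ", step one produces "iyZPEUz"; step two turns that into "ziyZPEU".

ziyZPEU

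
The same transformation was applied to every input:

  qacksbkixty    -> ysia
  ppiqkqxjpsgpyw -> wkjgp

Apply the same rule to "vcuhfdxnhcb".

bfnc

The pattern: keep one character in every 3, starting at position 2 (positions 2nd, 5th, 8th, ...), then swap the first and last characters.
Applying that to "vcuhfdxnhcb" gives "bfnc".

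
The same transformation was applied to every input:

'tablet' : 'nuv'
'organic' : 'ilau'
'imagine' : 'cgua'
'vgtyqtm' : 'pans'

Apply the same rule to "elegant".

The transformation: delete the last 3 characters, then shift every letter 6 places backward in the alphabet (wrapping around).
Applying both steps to "elegant": "eleg", then "yfya".

yfya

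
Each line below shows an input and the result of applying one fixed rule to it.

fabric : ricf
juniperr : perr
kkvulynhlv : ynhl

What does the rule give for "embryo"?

Looking at the pairs, the operation is to swap the front and back halves of the string, then keep only the first 4 characters.
Applying both steps to "embryo": "ryoemb", then "ryoe".
(Check on "fabric": → "ricfab" → "ricf" ✓)

ryoe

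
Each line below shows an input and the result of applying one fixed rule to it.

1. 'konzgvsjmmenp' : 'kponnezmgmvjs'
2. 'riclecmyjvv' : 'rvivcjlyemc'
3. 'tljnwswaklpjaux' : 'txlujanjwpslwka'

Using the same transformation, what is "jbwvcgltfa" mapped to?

jabfwtvlcg

In each case the input is transformed by: take characters alternately from the front and the back (1st, last, 2nd, 2nd-last, ...).
"jbwvcgltfa" → "jabfwtvlcg".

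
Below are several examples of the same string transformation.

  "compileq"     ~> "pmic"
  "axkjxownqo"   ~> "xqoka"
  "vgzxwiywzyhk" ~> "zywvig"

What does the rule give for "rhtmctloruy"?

utrmh

In each case the input is transformed by: sort the characters into reverse alphabetical order, then keep every other character starting from the second (positions 2nd, 4th, 6th, ...).
Working it through for "rhtmctloruy": intermediate "yuttrromlhc", final "utrmh".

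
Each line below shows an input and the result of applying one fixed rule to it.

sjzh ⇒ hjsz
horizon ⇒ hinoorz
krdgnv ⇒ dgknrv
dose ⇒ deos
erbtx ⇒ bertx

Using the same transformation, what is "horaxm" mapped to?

The rule is to sort the characters into alphabetical order.
"horaxm" → "ahmorx".

ahmorx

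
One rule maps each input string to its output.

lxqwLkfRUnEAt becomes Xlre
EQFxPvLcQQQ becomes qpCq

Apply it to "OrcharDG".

Each output is the input with this applied: keep one character in every 3, starting at position 2 (positions 2nd, 5th, 8th, ...), then flip the case of every letter.
Starting from "OrcharDG": after the first operation, "raG"; after the second, "RAg".

RAg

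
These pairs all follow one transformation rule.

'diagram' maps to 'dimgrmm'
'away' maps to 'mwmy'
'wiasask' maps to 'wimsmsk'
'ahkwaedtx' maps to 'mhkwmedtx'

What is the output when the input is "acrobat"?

mcrobmt

In each case the input is transformed by: replace every "a" with "m".
Doing the same to "acrobat": "mcrobmt".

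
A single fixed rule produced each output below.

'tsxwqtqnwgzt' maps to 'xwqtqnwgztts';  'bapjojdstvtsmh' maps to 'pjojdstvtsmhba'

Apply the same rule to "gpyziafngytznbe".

yziafngytznbegp

Looking at the pairs, the operation is to move the first 2 characters to the end (rotate left by 2).
Applying that to "gpyziafngytznbe" gives "yziafngytznbegp".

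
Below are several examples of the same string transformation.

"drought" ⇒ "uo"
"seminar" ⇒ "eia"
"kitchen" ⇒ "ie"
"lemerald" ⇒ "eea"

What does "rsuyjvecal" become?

In each case the input is transformed by: swap each adjacent pair of characters (1↔2, 3↔4, ...), then keep only the vowels.
Working it through for "rsuyjvecal": intermediate "sryuvjcela", final "uea".
(Check on "kitchen": → "ikctehn" → "ie" ✓)

uea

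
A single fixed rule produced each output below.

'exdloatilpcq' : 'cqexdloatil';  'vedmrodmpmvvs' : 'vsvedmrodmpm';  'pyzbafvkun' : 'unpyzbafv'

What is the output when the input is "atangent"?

ntatang

Looking at the pairs, the operation is to move the last 3 characters to the front (rotate right by 3), then delete the first character.
For "atangent", step one produces "entatang"; step two turns that into "ntatang".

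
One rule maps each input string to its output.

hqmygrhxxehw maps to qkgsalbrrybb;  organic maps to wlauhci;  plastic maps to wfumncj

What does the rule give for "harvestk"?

The transformation: shift every letter 6 places backward in the alphabet (wrapping around), then swap the first and last characters.
"harvestk" → "bulpymne" → "eulpymnb".

eulpymnb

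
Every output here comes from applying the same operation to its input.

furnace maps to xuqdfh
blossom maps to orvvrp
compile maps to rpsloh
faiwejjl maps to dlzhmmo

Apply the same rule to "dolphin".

rosklq

Looking at the pairs, the operation is to delete the first character, then shift every letter 3 places forward in the alphabet (wrapping around).
On "dolphin" that produces "rosklq".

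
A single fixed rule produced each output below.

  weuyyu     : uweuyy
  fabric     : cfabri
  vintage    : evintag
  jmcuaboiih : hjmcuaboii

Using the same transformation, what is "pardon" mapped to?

What's happening: move the last character to the front.
On "pardon" that produces "npardo".

npardo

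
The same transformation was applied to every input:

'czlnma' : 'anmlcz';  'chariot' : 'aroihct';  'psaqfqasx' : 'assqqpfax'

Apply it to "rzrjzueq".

The rule is to sort the characters into reverse alphabetical order, then swap the first and last characters.
Working it through for "rzrjzueq": intermediate "zzurrqje", final "ezurrqjz".

ezurrqjz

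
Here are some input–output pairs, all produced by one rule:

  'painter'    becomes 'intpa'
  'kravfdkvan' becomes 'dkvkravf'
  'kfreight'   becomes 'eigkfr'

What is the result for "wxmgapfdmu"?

pfdwxmga

The transformation: delete the last 2 characters, then move the last 3 characters to the front (rotate right by 3).
For "wxmgapfdmu", step one produces "wxmgapfd"; step two turns that into "pfdwxmga".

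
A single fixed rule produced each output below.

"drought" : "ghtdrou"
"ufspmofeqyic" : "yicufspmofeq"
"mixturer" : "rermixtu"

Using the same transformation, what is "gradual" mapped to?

The transformation: move the last 3 characters to the front (rotate right by 3).
Applying that to "gradual" gives "ualgrad".

ualgrad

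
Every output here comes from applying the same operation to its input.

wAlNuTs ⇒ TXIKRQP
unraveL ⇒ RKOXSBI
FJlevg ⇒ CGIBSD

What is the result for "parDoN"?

Each output is the input with this applied: shift every letter 3 places backward in the alphabet (wrapping around), then convert every letter to uppercase.
"parDoN" → "MXOALK".

MXOALK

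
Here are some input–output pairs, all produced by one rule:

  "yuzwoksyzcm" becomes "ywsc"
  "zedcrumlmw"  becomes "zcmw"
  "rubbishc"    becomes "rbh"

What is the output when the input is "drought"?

dut

Each output is the input with this applied: keep one character in every 3, starting at position 1 (positions 1st, 4th, 7th, ...).
"drought" → "dut".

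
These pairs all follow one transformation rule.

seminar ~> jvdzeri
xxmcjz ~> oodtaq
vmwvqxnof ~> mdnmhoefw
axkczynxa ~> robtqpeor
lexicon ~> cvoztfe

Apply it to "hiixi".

yzzoz

The pattern: shift every letter 9 places backward in the alphabet (wrapping around).
"hiixi" → "yzzoz".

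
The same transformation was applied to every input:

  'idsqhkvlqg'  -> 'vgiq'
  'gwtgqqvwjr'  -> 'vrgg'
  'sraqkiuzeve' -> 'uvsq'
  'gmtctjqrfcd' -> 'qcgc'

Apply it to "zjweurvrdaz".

vaze

Each output is the input with this applied: keep one character in every 3, starting at position 1 (positions 1st, 4th, 7th, ...), then move the first 2 characters to the end (rotate left by 2).
Working it through for "zjweurvrdaz": intermediate "zeva", final "vaze".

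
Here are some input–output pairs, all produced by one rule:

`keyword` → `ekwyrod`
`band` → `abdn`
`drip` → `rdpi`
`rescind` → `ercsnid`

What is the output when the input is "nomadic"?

onamidc

The rule is to swap each adjacent pair of characters (1↔2, 3↔4, ...).
For "nomadic" the result is "onamidc".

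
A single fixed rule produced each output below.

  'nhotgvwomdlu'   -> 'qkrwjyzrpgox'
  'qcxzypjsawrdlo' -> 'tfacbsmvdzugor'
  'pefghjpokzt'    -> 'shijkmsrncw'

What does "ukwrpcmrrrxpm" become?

xnzusfpuuuasp

What's happening: shift every letter 3 places forward in the alphabet (wrapping around).
Doing the same to "ukwrpcmrrrxpm": "xnzusfpuuuasp".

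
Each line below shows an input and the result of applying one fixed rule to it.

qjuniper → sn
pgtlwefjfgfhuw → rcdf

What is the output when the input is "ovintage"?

Looking at the pairs, the operation is to shift every letter 2 places backward in the alphabet (wrapping around), then keep one character in every 3, starting at position 3 (positions 3rd, 6th, 9th, ...).
Working it through for "ovintage": intermediate "mtglryec", final "gy".
(Check on "qjuniper": → "ohslgncp" → "sn" ✓)

gy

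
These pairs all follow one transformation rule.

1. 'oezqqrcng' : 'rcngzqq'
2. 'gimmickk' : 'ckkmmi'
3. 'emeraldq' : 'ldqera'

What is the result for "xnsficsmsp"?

Each output is the input with this applied: delete the first 2 characters, then move the first 3 characters to the end (rotate left by 3).
Applying both steps to "xnsficsmsp": "sficsmsp", then "csmspsfi".

csmspsfi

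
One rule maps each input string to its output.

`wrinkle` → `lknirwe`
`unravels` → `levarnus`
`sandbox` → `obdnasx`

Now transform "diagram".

The rule is to move the last character to the front, then reverse the string.
Applying both steps to "diagram": "mdiagra", then "argaidm".
(Check on "wrinkle": → "ewrinkl" → "lknirwe" ✓)

argaidm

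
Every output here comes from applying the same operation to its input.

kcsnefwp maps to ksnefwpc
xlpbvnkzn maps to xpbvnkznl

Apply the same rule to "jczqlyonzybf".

jzqlyonzybfc

Looking at the pairs, the operation is to move the first character to the end, then swap the first and last characters.
"jczqlyonzybf" → "czqlyonzybfj" → "jzqlyonzybfc".
(Check on "kcsnefwp": → "csnefwpk" → "ksnefwpc" ✓)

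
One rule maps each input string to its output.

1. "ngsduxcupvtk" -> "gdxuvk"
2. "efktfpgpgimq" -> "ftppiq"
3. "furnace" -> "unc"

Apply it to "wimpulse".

The pattern: keep every other character starting from the second (positions 2nd, 4th, 6th, ...).
On "wimpulse" that produces "iple".

iple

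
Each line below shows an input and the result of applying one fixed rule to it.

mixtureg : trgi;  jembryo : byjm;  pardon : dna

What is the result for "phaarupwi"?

auwpa

The transformation: move the first 3 characters to the end (rotate left by 3), then keep every other character starting from the first (positions 1st, 3rd, 5th, ...).
On "phaarupwi" that produces "auwpa".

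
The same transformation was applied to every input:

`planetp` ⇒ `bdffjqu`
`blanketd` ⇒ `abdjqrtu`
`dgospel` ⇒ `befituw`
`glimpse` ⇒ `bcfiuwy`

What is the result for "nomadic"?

cdeqsty

Looking at the pairs, the operation is to shift every letter 10 places backward in the alphabet (wrapping around), then sort the characters into alphabetical order.
"nomadic" → "cdeqsty".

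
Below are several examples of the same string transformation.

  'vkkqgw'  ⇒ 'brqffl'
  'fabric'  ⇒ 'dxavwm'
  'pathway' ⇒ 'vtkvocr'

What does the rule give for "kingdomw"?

What's happening: shift every letter 5 places backward in the alphabet (wrapping around), then move the last 2 characters to the front (rotate right by 2).
"kingdomw" → "fdibyjhr" → "hrfdibyj".

hrfdibyj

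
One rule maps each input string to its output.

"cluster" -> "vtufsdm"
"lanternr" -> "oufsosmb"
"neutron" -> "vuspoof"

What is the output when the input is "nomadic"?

nbejdop

Each output is the input with this applied: shift every letter 1 place forward in the alphabet (wrapping around), then move the first 2 characters to the end (rotate left by 2).
For "nomadic", step one produces "opnbejd"; step two turns that into "nbejdop".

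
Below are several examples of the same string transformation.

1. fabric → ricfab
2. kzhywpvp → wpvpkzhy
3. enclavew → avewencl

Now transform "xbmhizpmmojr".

pmmojrxbmhiz

The rule is to swap the front and back halves of the string.
Applying that to "xbmhizpmmojr" gives "pmmojrxbmhiz".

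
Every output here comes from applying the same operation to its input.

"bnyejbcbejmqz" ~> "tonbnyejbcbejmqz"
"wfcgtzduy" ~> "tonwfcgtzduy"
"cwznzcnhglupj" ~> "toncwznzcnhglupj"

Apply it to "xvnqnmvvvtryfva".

tonxvnqnmvvvtryfva

The transformation: prepend "ton".
On "xvnqnmvvvtryfva" that produces "tonxvnqnmvvvtryfva".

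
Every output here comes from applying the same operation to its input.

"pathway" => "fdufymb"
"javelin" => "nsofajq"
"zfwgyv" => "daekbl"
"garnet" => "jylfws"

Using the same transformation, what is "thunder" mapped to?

The transformation: shift every letter 5 places forward in the alphabet (wrapping around), then move the last 2 characters to the front (rotate right by 2).
"thunder" → "ymzsijw" → "jwymzsi".

jwymzsi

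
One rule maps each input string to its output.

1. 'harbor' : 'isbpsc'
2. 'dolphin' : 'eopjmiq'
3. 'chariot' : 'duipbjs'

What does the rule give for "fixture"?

Rule — take characters alternately from the front and the back (1st, last, 2nd, 2nd-last, ...), then shift every letter 1 place forward in the alphabet (wrapping around).
For "fixture", step one produces "feirxut"; step two turns that into "gfjsyvu".

gfjsyvu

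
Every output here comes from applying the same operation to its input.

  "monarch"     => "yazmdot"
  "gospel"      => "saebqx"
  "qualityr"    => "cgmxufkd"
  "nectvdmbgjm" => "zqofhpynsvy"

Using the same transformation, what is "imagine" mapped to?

The rule is to shift every letter 12 places forward in the alphabet (wrapping around).
"imagine" → "uymsuzq".

uymsuzq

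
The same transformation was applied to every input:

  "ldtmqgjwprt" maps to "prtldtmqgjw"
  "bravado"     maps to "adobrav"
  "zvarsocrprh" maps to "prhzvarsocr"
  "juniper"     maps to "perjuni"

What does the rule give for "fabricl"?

Looking at the pairs, the operation is to move the last 3 characters to the front (rotate right by 3).
For "fabricl" the result is "iclfabr".

iclfabr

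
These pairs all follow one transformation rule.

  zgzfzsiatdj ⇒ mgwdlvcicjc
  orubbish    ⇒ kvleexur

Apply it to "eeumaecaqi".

ltdfhdpxhh

What's happening: reverse the string, then shift every letter 3 places forward in the alphabet (wrapping around).
On "eeumaecaqi" that produces "ltdfhdpxhh".
(Check on "orubbish": → "hsibburo" → "kvleexur" ✓)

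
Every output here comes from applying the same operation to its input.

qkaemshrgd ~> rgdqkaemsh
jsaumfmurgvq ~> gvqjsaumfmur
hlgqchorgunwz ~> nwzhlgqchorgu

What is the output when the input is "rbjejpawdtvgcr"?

gcrrbjejpawdtv

The rule is to move the last 3 characters to the front (rotate right by 3).
Applying that to "rbjejpawdtvgcr" gives "gcrrbjejpawdtv".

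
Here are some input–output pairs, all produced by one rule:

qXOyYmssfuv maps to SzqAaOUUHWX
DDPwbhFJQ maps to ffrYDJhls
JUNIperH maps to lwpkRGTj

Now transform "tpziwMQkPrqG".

VRBKYosMrTSi

What's happening: shift every letter 2 places forward in the alphabet (wrapping around), then flip the case of every letter.
Starting from "tpziwMQkPrqG": after the first operation, "vrbkyOSmRtsI"; after the second, "VRBKYosMrTSi".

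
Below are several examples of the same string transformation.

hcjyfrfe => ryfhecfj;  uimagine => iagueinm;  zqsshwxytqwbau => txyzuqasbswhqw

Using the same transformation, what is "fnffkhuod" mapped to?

What's happening: take characters alternately from the front and the back (1st, last, 2nd, 2nd-last, ...), then move the last 3 characters to the front (rotate right by 3).
For "fnffkhuod", step one produces "fdnofufhk"; step two turns that into "fhkfdnofu".
(Check on "uimagine": → "ueinmiag" → "iagueinm" ✓)

fhkfdnofu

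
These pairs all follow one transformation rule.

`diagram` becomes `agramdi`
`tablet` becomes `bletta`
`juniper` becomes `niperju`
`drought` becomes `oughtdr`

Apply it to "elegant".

egantel

The pattern: move the first 2 characters to the end (rotate left by 2).
For "elegant" the result is "egantel".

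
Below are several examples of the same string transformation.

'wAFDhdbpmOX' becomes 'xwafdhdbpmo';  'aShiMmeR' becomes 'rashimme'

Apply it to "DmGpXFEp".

The pattern: move the last character to the front, then convert every letter to lowercase.
Working it through for "DmGpXFEp": intermediate "pDmGpXFE", final "pdmgpxfe".

pdmgpxfe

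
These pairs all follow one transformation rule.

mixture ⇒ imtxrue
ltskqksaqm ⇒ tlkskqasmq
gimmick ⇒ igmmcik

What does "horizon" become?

In each case the input is transformed by: swap each adjacent pair of characters (1↔2, 3↔4, ...).
For "horizon" the result is "ohirozn".

ohirozn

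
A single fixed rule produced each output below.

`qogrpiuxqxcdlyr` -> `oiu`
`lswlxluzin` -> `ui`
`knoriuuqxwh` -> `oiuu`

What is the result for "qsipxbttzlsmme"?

ie

Looking at the pairs, the operation is to keep only the vowels.
For "qsipxbttzlsmme" the result is "ie".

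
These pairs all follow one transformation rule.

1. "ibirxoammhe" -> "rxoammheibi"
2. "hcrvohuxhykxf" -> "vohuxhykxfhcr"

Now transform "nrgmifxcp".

What's happening: move the first 3 characters to the end (rotate left by 3).
Applying that to "nrgmifxcp" gives "mifxcpnrg".

mifxcpnrg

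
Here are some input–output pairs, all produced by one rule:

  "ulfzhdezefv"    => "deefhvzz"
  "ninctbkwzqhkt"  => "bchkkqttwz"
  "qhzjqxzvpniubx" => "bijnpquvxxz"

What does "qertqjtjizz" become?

ijjqttzz

The pattern: delete the first 3 characters, then sort the characters into alphabetical order.
Working it through for "qertqjtjizz": intermediate "tqjtjizz", final "ijjqttzz".
(Check on "qhzjqxzvpniubx": → "jqxzvpniubx" → "bijnpquvxxz" ✓)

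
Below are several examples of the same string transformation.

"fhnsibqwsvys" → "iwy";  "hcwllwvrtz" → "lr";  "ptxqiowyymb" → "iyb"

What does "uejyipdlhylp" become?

ill

The rule is to delete the first 2 characters, then keep one character in every 3, starting at position 3 (positions 3rd, 6th, 9th, ...).
Doing the same to "uejyipdlhylp": "ill".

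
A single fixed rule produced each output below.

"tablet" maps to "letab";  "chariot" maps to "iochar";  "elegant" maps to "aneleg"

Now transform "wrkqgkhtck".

The pattern: delete the last character, then move the last 2 characters to the front (rotate right by 2).
Working it through for "wrkqgkhtck": intermediate "wrkqgkhtc", final "tcwrkqgkh".

tcwrkqgkh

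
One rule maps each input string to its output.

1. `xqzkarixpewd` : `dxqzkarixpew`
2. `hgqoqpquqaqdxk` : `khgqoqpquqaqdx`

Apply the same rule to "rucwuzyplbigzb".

brucwuzyplbigz

The transformation: move the last character to the front.
Doing the same to "rucwuzyplbigzb": "brucwuzyplbigz".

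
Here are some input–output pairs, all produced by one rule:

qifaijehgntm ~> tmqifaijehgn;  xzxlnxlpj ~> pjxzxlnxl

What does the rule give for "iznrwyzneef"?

Each output is the input with this applied: move the last 2 characters to the front (rotate right by 2).
For "iznrwyzneef" the result is "efiznrwyzne".

efiznrwyzne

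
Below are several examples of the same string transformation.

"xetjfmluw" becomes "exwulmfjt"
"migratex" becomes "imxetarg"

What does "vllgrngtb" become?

Rule — reverse the string, then move the last 2 characters to the front (rotate right by 2).
For "vllgrngtb", step one produces "btgnrgllv"; step two turns that into "lvbtgnrgl".

lvbtgnrgl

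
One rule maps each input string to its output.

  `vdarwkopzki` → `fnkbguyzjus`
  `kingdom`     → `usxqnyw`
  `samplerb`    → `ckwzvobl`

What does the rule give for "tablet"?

Looking at the pairs, the operation is to shift every letter 10 places forward in the alphabet (wrapping around).
On "tablet" that produces "dklvod".

dklvod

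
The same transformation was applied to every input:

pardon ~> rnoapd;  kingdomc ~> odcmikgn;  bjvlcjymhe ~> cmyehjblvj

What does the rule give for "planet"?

The rule is to swap each adjacent pair of characters (1↔2, 3↔4, ...), then swap the front and back halves of the string.
Working it through for "planet": intermediate "lpnate", final "atelpn".
(Check on "kingdomc": → "ikgnodcm" → "odcmikgn" ✓)

atelpn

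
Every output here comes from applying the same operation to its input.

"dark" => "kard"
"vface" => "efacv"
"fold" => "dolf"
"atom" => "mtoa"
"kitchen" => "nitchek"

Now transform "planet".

The transformation: swap the first and last characters.
For "planet" the result is "tlanep".

tlanep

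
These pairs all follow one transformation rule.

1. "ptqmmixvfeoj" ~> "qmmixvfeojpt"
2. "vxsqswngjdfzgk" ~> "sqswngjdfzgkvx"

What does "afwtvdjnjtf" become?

wtvdjnjtfaf

The rule is to move the first 2 characters to the end (rotate left by 2).
Applying that to "afwtvdjnjtf" gives "wtvdjnjtfaf".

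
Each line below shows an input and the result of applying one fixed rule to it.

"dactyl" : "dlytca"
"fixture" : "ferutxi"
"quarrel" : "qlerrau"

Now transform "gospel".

Rule — reverse the string, then move the last character to the front.
"gospel" → "lepsog" → "glepso".
(Check on "fixture": → "erutxif" → "ferutxi" ✓)

glepso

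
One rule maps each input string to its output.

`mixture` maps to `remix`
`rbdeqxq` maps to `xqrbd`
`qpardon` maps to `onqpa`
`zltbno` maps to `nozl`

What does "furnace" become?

The pattern: move the last 2 characters to the front (rotate right by 2), then delete the last 2 characters.
On "furnace" that produces "cefur".
(Check on "qpardon": → "onqpard" → "onqpa" ✓)

cefur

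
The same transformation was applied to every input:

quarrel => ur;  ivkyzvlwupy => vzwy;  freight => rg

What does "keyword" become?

eo

Rule — keep one character in every 3, starting at position 2 (positions 2nd, 5th, 8th, ...).
Applying that to "keyword" gives "eo".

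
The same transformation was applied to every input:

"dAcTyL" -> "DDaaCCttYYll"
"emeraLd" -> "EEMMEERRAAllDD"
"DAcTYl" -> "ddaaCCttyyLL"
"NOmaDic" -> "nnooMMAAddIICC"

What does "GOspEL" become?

ggooSSPPeell

The transformation: flip the case of every letter, then double every character.
Applying both steps to "GOspEL": "goSPel", then "ggooSSPPeell".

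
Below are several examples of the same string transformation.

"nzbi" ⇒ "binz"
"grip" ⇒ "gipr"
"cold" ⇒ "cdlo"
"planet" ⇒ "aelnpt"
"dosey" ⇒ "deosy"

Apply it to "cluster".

celrstu

The rule is to sort the characters into alphabetical order.
Applying that to "cluster" gives "celrstu".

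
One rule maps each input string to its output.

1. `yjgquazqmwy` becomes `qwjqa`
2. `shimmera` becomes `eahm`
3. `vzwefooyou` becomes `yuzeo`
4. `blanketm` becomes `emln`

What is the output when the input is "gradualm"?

amrd

The transformation: keep every other character starting from the second (positions 2nd, 4th, 6th, ...), then move the last 2 characters to the front (rotate right by 2).
For "gradualm" the result is "amrd".
(Check on "shimmera": → "hmea" → "eahm" ✓)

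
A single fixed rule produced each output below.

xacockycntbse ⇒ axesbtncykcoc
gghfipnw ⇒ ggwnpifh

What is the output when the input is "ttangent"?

In each case the input is transformed by: move the first 2 characters to the end (rotate left by 2), then reverse the string.
For "ttangent" the result is "tttnegna".
(Check on "xacockycntbse": → "cockycntbsexa" → "axesbtncykcoc" ✓)

tttnegna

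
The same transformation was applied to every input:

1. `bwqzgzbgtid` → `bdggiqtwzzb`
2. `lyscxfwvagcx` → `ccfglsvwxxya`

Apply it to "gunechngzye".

eegghnnuyzc

What's happening: sort the characters into alphabetical order, then move the first character to the end.
Applying both steps to "gunechngzye": "ceegghnnuyz", then "eegghnnuyzc".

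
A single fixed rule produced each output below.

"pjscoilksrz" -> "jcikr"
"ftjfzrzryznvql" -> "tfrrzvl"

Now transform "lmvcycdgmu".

mccgu

Rule — keep every other character starting from the second (positions 2nd, 4th, 6th, ...).
Applying that to "lmvcycdgmu" gives "mccgu".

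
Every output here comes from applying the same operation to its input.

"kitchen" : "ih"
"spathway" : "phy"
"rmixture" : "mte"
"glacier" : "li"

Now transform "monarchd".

ord

The pattern: keep one character in every 3, starting at position 2 (positions 2nd, 5th, 8th, ...).
Doing the same to "monarchd": "ord".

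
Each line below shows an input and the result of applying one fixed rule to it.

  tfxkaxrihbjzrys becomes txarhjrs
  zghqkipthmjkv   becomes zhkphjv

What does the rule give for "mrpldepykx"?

mpdpk

What's happening: keep every other character starting from the first (positions 1st, 3rd, 5th, ...).
For "mrpldepykx" the result is "mpdpk".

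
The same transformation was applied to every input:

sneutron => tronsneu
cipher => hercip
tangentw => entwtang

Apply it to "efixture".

tureefix

The transformation: swap the front and back halves of the string.
"efixture" → "tureefix".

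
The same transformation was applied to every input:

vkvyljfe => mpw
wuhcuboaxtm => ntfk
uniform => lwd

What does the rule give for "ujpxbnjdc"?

loa

Each output is the input with this applied: keep one character in every 3, starting at position 1 (positions 1st, 4th, 7th, ...), then shift every letter 9 places backward in the alphabet (wrapping around).
Working it through for "ujpxbnjdc": intermediate "uxj", final "loa".
(Check on "wuhcuboaxtm": → "wcot" → "ntfk" ✓)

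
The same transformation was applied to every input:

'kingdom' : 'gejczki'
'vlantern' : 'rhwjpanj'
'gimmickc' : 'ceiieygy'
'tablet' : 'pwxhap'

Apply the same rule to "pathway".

lwpdswu

In each case the input is transformed by: shift every letter 4 places backward in the alphabet (wrapping around).
Doing the same to "pathway": "lwpdswu".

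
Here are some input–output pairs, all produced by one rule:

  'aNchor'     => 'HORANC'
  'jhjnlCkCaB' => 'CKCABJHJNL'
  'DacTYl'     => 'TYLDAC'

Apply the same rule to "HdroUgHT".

The transformation: swap the front and back halves of the string, then convert every letter to uppercase.
Starting from "HdroUgHT": after the first operation, "UgHTHdro"; after the second, "UGHTHDRO".
(Check on "jhjnlCkCaB": → "CkCaBjhjnl" → "CKCABJHJNL" ✓)

UGHTHDRO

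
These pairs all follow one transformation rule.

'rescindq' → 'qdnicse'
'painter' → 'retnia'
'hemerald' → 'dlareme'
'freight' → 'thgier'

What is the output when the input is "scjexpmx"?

xmpxejc

The transformation: reverse the string, then delete the last character.
"scjexpmx" → "xmpxejcs" → "xmpxejc".
(Check on "painter": → "retniap" → "retnia" ✓)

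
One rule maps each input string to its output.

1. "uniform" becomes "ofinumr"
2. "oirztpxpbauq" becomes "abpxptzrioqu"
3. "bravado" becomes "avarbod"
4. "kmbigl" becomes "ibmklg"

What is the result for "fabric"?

The transformation: move the last 2 characters to the front (rotate right by 2), then reverse the string.
On "fabric": the first step gives "icfabr", and the second then gives "rbafci".

rbafci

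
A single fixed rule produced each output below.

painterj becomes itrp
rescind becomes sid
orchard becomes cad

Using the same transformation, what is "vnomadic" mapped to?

The transformation: move the first character to the end, then keep every other character starting from the second (positions 2nd, 4th, 6th, ...).
"vnomadic" → "oaiv".

oaiv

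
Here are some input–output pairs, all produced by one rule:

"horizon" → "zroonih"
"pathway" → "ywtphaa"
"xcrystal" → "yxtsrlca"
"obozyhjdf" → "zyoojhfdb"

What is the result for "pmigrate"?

The rule is to sort the characters into reverse alphabetical order.
On "pmigrate" that produces "trpmigea".

trpmigea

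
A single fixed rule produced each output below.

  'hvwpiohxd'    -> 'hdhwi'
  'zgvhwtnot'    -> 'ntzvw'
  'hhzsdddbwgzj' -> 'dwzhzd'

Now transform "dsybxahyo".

hodyx

In each case the input is transformed by: keep every other character starting from the first (positions 1st, 3rd, 5th, ...), then move the first 3 characters to the end (rotate left by 3).
"dsybxahyo" → "dyxho" → "hodyx".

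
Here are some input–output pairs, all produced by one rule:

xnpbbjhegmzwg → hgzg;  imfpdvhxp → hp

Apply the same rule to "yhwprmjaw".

The rule is to keep every other character starting from the first (positions 1st, 3rd, 5th, ...), then delete the first 3 characters.
Working it through for "yhwprmjaw": intermediate "ywrjw", final "jw".

jw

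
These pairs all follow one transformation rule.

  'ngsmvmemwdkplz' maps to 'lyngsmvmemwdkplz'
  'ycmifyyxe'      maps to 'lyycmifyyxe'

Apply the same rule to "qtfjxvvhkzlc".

lyqtfjxvvhkzlc

The pattern: prepend "ly".
So "qtfjxvvhkzlc" becomes "lyqtfjxvvhkzlc".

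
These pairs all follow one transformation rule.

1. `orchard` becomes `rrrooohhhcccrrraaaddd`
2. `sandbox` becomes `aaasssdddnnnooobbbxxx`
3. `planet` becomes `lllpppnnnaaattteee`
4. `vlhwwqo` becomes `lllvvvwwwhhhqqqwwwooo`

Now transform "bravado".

rrrbbbvvvaaadddaaaooo

The pattern: swap each adjacent pair of characters (1↔2, 3↔4, ...), then repeat every character 3 times.
Doing the same to "bravado": "rrrbbbvvvaaadddaaaooo".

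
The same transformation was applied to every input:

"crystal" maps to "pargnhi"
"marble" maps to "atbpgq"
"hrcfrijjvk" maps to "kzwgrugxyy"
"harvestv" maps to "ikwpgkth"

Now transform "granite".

itvgpcx

Looking at the pairs, the operation is to shift every letter 11 places backward in the alphabet (wrapping around), then move the last 2 characters to the front (rotate right by 2).
So "granite" becomes "itvgpcx".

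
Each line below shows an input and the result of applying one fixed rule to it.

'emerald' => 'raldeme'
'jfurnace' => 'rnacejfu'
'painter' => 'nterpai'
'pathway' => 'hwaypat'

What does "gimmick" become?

What's happening: move the first 3 characters to the end (rotate left by 3).
"gimmick" → "mickgim".

mickgim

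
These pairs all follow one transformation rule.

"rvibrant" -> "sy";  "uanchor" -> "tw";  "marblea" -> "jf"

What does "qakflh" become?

qm

The transformation: shift every letter 5 places forward in the alphabet (wrapping around), then keep only the last 2 characters.
Applying both steps to "qakflh": "vfpkqm", then "qm".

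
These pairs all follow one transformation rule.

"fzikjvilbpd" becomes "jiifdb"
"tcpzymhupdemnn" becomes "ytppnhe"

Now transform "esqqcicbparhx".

Each output is the input with this applied: keep every other character starting from the first (positions 1st, 3rd, 5th, ...), then sort the characters into reverse alphabetical order.
On "esqqcicbparhx": the first step gives "eqccprx", and the second then gives "xrqpecc".

xrqpecc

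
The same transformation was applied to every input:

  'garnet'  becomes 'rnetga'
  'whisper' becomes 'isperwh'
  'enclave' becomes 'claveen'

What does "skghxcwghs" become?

ghxcwghssk

Each output is the input with this applied: move the first 2 characters to the end (rotate left by 2).
So "skghxcwghs" becomes "ghxcwghssk".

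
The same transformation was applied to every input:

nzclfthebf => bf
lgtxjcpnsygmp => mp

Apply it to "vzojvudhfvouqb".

qb

The rule is to keep only the last 2 characters.
On "vzojvudhfvouqb" that produces "qb".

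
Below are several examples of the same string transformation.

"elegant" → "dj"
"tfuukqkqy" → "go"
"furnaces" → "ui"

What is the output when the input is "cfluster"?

What's happening: shift every letter 10 places backward in the alphabet (wrapping around), then keep only the last 2 characters.
On "cfluster": the first step gives "svbkijuh", and the second then gives "uh".

uh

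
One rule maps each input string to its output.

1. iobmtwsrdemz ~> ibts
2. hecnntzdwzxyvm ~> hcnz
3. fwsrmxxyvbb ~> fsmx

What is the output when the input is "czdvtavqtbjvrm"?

cdtv

Looking at the pairs, the operation is to keep every other character starting from the first (positions 1st, 3rd, 5th, ...), then keep only the first 4 characters.
For "czdvtavqtbjvrm" the result is "cdtv".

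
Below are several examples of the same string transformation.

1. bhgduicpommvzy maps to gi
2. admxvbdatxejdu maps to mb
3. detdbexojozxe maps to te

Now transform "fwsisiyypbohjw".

si

In each case the input is transformed by: keep one character in every 3, starting at position 3 (positions 3rd, 6th, 9th, ...), then delete the last 2 characters.
Starting from "fwsisiyypbohjw": after the first operation, "siph"; after the second, "si".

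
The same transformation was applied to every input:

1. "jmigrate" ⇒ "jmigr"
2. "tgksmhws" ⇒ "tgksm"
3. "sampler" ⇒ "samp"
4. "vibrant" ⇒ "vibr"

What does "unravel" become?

What's happening: delete the last 3 characters.
"unravel" → "unra".

unra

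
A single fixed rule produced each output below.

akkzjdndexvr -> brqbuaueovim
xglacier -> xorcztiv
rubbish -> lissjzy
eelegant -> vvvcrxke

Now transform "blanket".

The transformation: shift every letter 9 places backward in the alphabet (wrapping around), then swap each adjacent pair of characters (1↔2, 3↔4, ...).
"blanket" → "cservbk".

cservbk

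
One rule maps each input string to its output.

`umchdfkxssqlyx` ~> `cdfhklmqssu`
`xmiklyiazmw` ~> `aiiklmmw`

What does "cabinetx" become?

What's happening: sort the characters into alphabetical order, then delete the last 3 characters.
Working it through for "cabinetx": intermediate "abceintx", final "abcei".

abcei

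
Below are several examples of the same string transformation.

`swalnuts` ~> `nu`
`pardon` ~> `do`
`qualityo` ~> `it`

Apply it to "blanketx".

ke

Each output is the input with this applied: swap the front and back halves of the string, then keep only the first 2 characters.
For "blanketx" the result is "ke".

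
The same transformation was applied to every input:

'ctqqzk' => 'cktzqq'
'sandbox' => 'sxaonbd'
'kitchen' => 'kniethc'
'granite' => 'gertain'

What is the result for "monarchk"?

mkohncar

Looking at the pairs, the operation is to take characters alternately from the front and the back (1st, last, 2nd, 2nd-last, ...).
Applying that to "monarchk" gives "mkohncar".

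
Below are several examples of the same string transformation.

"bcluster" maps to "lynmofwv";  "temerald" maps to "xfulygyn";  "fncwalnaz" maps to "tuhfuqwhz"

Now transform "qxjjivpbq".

kvjpcddrk

What's happening: reverse the string, then shift every letter 6 places backward in the alphabet (wrapping around).
"qxjjivpbq" → "qbpvijjxq" → "kvjpcddrk".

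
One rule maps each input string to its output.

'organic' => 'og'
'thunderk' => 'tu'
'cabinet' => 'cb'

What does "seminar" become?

sm

Each output is the input with this applied: keep every other character starting from the first (positions 1st, 3rd, 5th, ...), then delete the last 2 characters.
"seminar" → "smnr" → "sm".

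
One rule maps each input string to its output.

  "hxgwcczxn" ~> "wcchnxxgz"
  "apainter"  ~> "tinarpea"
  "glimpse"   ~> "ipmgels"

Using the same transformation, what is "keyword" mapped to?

yowkder

Rule — take characters alternately from the front and the back (1st, last, 2nd, 2nd-last, ...), then move the last 3 characters to the front (rotate right by 3).
Working it through for "keyword": intermediate "kderyow", final "yowkder".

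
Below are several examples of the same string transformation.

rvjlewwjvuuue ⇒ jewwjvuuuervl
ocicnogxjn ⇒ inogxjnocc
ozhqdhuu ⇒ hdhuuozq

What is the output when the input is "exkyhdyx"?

Each output is the input with this applied: move the first 3 characters to the end (rotate left by 3), then swap the first and last characters.
For "exkyhdyx", step one produces "yhdyxexk"; step two turns that into "khdyxexy".

khdyxexy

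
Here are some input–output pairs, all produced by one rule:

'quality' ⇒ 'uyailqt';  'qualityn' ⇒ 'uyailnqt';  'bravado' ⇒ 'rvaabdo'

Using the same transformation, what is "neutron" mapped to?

tuennor

What's happening: sort the characters into alphabetical order, then move the last 2 characters to the front (rotate right by 2).
Working it through for "neutron": intermediate "ennortu", final "tuennor".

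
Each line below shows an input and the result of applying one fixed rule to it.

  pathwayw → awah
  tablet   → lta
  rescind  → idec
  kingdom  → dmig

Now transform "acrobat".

In each case the input is transformed by: move the last 3 characters to the front (rotate right by 3), then keep every other character starting from the first (positions 1st, 3rd, 5th, ...).
On "acrobat": the first step gives "batacro", and the second then gives "btco".

btco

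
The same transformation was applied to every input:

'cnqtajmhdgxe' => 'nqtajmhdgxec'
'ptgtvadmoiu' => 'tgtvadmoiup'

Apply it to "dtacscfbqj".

The rule is to move the first character to the end.
For "dtacscfbqj" the result is "tacscfbqjd".

tacscfbqjd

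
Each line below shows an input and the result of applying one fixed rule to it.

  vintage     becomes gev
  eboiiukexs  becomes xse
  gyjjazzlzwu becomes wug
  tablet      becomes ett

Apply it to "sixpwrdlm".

lms

Each output is the input with this applied: move the first character to the end, then keep only the last 3 characters.
Doing the same to "sixpwrdlm": "lms".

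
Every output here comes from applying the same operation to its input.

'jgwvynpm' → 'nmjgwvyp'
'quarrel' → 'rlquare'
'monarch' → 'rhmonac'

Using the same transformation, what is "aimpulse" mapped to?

The pattern: move the last 2 characters to the front (rotate right by 2), then swap the first and last characters.
Applying both steps to "aimpulse": "seaimpul", then "leaimpus".

leaimpus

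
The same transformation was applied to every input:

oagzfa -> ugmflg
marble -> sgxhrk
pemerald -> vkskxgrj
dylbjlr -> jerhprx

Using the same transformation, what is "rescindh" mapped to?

xkyiotjn

Each output is the input with this applied: shift every letter 6 places forward in the alphabet (wrapping around).
So "rescindh" becomes "xkyiotjn".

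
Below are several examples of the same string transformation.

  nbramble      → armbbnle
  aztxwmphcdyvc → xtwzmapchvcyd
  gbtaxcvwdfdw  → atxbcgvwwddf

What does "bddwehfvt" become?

Each output is the input with this applied: move the first 3 characters to the end (rotate left by 3), then take characters alternately from the front and the back (1st, last, 2nd, 2nd-last, ...).
"bddwehfvt" → "wehfvtbdd" → "wdedhbftv".

wdedhbftv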